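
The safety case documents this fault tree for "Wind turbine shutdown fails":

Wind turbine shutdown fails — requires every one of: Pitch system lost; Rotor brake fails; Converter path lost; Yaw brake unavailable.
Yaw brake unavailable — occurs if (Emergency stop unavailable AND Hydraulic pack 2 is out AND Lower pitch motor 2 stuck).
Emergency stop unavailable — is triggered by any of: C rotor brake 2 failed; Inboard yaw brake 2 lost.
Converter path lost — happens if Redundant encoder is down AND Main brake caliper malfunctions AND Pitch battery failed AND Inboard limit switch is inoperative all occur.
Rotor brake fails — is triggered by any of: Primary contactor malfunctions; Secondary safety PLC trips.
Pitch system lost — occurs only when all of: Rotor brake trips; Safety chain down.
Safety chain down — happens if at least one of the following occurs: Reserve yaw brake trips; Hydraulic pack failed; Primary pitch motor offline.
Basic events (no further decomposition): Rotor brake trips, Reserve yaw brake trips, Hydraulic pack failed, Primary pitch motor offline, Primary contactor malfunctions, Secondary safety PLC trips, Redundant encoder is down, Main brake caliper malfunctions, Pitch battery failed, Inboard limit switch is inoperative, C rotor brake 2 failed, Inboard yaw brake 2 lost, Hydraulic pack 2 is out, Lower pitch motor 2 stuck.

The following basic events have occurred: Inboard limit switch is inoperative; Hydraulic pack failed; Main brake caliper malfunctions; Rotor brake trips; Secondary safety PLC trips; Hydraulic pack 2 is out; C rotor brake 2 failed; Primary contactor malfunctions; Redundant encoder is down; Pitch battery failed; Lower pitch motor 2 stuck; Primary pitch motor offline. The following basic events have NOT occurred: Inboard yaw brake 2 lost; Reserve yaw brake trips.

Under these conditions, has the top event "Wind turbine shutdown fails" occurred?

Yes

Safety chain down [OR]: Reserve yaw brake trips=not, Hydraulic pack failed=occurs, Primary pitch motor offline=occurs → at least one input occurs → occurs.
Pitch system lost [AND]: Rotor brake trips=occurs, Safety chain down=occurs → all inputs occur → occurs.
Rotor brake fails [OR]: Primary contactor malfunctions=occurs, Secondary safety PLC trips=occurs → at least one input occurs → occurs.
Converter path lost [AND]: Redundant encoder is down=occurs, Main brake caliper malfunctions=occurs, Pitch battery failed=occurs, Inboard limit switch is inoperative=occurs → all inputs occur → occurs.
Emergency stop unavailable [OR]: C rotor brake 2 failed=occurs, Inboard yaw brake 2 lost=not → at least one input occurs → occurs.
Yaw brake unavailable [AND]: Emergency stop unavailable=occurs, Hydraulic pack 2 is out=occurs, Lower pitch motor 2 stuck=occurs → all inputs occur → occurs.
Wind turbine shutdown fails [AND]: Pitch system lost=occurs, Rotor brake fails=occurs, Converter path lost=occurs, Yaw brake unavailable=occurs → all inputs occur → occurs.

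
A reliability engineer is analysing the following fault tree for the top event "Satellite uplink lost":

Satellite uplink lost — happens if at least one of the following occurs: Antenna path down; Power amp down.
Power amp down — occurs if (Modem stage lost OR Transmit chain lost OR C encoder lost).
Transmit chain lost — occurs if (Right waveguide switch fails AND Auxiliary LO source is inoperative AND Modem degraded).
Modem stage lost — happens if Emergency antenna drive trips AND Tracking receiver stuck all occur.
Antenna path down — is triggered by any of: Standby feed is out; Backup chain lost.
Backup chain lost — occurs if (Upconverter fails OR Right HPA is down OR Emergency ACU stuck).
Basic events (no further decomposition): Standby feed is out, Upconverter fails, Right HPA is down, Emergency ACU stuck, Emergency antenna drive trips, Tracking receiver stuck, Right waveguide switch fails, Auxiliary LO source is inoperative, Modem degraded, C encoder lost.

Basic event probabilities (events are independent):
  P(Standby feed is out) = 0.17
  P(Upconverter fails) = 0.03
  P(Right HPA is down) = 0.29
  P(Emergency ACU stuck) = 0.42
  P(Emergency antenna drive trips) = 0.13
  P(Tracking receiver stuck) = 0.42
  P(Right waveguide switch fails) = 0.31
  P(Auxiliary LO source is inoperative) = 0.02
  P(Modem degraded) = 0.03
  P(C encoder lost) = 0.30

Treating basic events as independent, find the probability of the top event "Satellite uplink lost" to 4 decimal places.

0.7806

P(Backup chain lost) [OR] = 1 − (1−0.03) × (1−0.29) × (1−0.42) = 0.600554
P(Antenna path down) [OR] = 1 − (1−0.17) × (1−0.600554) = 0.668460
P(Modem stage lost) [AND] = 0.13 × 0.42 = 0.054600
P(Transmit chain lost) [AND] = 0.31 × 0.02 × 0.03 = 0.000186
P(Power amp down) [OR] = 1 − (1−0.054600) × (1−0.000186) × (1−0.30) = 0.338343
P(Satellite uplink lost) [OR] = 1 − (1−0.668460) × (1−0.338343) = 0.780634
Rounded to 4 decimal places: P(Satellite uplink lost) ≈ 0.7806.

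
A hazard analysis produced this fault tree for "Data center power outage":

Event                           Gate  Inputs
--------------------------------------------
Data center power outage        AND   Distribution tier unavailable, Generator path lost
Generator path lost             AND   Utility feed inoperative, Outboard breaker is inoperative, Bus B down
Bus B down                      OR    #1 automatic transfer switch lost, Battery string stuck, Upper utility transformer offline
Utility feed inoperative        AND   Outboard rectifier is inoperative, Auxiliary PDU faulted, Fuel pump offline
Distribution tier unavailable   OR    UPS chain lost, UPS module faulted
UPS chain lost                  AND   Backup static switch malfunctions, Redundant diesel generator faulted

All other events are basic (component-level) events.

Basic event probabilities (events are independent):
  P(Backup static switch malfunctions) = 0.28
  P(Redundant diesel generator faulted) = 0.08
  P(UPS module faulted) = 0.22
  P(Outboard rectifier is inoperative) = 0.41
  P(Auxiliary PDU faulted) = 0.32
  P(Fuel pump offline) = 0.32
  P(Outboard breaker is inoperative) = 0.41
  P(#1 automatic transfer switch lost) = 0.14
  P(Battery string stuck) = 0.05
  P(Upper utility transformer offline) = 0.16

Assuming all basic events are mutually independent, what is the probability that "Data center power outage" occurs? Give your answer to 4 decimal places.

P(UPS chain lost) [AND] = 0.28 × 0.08 = 0.022400
P(Distribution tier unavailable) [OR] = 1 − (1−0.022400) × (1−0.22) = 0.237472
P(Utility feed inoperative) [AND] = 0.41 × 0.32 × 0.32 = 0.041984
P(Bus B down) [OR] = 1 − (1−0.14) × (1−0.05) × (1−0.16) = 0.313720
P(Generator path lost) [AND] = 0.041984 × 0.41 × 0.313720 = 0.005400
P(Data center power outage) [AND] = 0.237472 × 0.005400 = 0.001282
Rounded to 4 decimal places: P(Data center power outage) ≈ 0.0013.

0.0013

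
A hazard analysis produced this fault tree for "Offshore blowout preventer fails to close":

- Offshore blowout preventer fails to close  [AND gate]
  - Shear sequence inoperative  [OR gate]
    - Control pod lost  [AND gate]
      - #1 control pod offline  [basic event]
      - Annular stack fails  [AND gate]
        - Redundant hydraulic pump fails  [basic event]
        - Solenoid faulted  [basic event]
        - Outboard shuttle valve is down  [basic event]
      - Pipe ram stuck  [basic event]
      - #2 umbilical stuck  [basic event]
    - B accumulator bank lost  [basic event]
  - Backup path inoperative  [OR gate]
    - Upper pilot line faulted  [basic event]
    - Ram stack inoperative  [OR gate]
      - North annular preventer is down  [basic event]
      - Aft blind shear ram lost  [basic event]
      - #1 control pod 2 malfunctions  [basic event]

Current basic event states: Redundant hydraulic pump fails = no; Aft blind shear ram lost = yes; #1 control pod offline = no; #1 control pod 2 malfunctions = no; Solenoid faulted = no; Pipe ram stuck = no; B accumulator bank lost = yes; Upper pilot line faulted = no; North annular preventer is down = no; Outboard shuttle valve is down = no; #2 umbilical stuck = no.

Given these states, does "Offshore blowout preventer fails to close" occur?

Annular stack fails [AND]: Redundant hydraulic pump fails=not, Solenoid faulted=not, Outboard shuttle valve is down=not → not all inputs occur → does not occur.
Control pod lost [AND]: #1 control pod offline=not, Annular stack fails=not, Pipe ram stuck=not, #2 umbilical stuck=not → not all inputs occur → does not occur.
Shear sequence inoperative [OR]: Control pod lost=not, B accumulator bank lost=occurs → at least one input occurs → occurs.
Ram stack inoperative [OR]: North annular preventer is down=not, Aft blind shear ram lost=occurs, #1 control pod 2 malfunctions=not → at least one input occurs → occurs.
Backup path inoperative [OR]: Upper pilot line faulted=not, Ram stack inoperative=occurs → at least one input occurs → occurs.
Offshore blowout preventer fails to close [AND]: Shear sequence inoperative=occurs, Backup path inoperative=occurs → all inputs occur → occurs.

Yes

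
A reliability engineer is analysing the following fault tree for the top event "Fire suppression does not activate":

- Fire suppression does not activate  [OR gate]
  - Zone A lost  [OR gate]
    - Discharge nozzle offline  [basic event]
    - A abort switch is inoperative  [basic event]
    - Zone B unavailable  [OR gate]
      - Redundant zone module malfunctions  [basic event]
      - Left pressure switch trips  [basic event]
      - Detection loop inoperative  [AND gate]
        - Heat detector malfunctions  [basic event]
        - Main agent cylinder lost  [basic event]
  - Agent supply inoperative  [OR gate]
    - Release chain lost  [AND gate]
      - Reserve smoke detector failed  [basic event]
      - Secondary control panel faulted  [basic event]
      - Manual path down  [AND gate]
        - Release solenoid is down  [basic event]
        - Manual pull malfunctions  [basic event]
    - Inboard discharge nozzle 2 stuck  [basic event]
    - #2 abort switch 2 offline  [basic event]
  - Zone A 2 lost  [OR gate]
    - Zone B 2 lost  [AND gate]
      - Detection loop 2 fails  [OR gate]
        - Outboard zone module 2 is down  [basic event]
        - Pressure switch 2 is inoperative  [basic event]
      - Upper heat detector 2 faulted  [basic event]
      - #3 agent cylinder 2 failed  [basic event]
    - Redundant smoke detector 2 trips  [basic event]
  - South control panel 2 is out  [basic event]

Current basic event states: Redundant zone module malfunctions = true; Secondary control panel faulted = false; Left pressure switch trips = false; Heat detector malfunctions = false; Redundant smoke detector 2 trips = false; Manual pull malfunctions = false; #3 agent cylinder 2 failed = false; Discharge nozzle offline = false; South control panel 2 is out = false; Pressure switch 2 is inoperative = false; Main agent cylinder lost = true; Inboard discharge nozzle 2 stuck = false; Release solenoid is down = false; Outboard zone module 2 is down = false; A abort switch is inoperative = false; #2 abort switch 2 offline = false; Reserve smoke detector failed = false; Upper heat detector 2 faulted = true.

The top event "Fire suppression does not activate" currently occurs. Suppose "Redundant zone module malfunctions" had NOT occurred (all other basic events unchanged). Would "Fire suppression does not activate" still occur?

No

Counterfactual: set "Redundant zone module malfunctions" to not occurred.
Detection loop inoperative [AND]: Heat detector malfunctions=not, Main agent cylinder lost=occurs → not all inputs occur → does not occur.
Zone B unavailable [OR]: Redundant zone module malfunctions=not, Left pressure switch trips=not, Detection loop inoperative=not → no input occurs → does not occur.
Zone A lost [OR]: Discharge nozzle offline=not, A abort switch is inoperative=not, Zone B unavailable=not → no input occurs → does not occur.
Manual path down [AND]: Release solenoid is down=not, Manual pull malfunctions=not → not all inputs occur → does not occur.
Release chain lost [AND]: Reserve smoke detector failed=not, Secondary control panel faulted=not, Manual path down=not → not all inputs occur → does not occur.
Agent supply inoperative [OR]: Release chain lost=not, Inboard discharge nozzle 2 stuck=not, #2 abort switch 2 offline=not → no input occurs → does not occur.
Detection loop 2 fails [OR]: Outboard zone module 2 is down=not, Pressure switch 2 is inoperative=not → no input occurs → does not occur.
Zone B 2 lost [AND]: Detection loop 2 fails=not, Upper heat detector 2 faulted=occurs, #3 agent cylinder 2 failed=not → not all inputs occur → does not occur.
Zone A 2 lost [OR]: Zone B 2 lost=not, Redundant smoke detector 2 trips=not → no input occurs → does not occur.
Fire suppression does not activate [OR]: Zone A lost=not, Agent supply inoperative=not, Zone A 2 lost=not, South control panel 2 is out=not → no input occurs → does not occur.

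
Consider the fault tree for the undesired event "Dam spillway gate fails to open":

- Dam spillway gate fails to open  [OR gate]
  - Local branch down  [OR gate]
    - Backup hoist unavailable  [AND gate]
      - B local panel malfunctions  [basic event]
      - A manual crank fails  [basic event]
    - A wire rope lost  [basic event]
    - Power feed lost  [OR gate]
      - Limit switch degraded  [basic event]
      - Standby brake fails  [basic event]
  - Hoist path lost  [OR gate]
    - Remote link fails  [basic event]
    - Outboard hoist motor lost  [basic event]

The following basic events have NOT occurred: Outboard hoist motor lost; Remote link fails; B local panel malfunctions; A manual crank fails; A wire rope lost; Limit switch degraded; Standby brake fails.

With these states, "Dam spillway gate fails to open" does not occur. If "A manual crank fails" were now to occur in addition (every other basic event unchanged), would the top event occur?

No

Counterfactual: set "A manual crank fails" to occurred.
Backup hoist unavailable [AND]: B local panel malfunctions=not, A manual crank fails=occurs → not all inputs occur → does not occur.
Power feed lost [OR]: Limit switch degraded=not, Standby brake fails=not → no input occurs → does not occur.
Local branch down [OR]: Backup hoist unavailable=not, A wire rope lost=not, Power feed lost=not → no input occurs → does not occur.
Hoist path lost [OR]: Remote link fails=not, Outboard hoist motor lost=not → no input occurs → does not occur.
Dam spillway gate fails to open [OR]: Local branch down=not, Hoist path lost=not → no input occurs → does not occur.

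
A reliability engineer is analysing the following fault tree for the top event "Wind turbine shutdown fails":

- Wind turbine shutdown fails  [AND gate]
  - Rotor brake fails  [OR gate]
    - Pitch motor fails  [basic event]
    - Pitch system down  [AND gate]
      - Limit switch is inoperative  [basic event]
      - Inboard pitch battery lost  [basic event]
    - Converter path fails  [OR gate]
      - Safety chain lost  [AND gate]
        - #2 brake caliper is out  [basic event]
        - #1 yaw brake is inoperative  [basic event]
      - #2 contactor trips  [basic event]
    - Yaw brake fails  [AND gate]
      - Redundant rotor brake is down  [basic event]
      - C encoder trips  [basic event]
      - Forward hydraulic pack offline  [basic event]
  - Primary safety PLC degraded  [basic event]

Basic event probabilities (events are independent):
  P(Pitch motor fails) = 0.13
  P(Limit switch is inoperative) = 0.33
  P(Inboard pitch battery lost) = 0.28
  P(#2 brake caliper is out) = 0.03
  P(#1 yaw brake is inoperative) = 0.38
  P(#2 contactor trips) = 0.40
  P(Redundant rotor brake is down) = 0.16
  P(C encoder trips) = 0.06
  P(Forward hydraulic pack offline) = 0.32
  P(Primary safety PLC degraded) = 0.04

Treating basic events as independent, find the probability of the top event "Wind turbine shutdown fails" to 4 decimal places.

P(Pitch system down) [AND] = 0.33 × 0.28 = 0.092400
P(Safety chain lost) [AND] = 0.03 × 0.38 = 0.011400
P(Converter path fails) [OR] = 1 − (1−0.011400) × (1−0.40) = 0.406840
P(Yaw brake fails) [AND] = 0.16 × 0.06 × 0.32 = 0.003072
P(Rotor brake fails) [OR] = 1 − (1−0.13) × (1−0.092400) × (1−0.406840) × (1−0.003072) = 0.533073
P(Wind turbine shutdown fails) [AND] = 0.533073 × 0.04 = 0.021323
Rounded to 4 decimal places: P(Wind turbine shutdown fails) ≈ 0.0213.

0.0213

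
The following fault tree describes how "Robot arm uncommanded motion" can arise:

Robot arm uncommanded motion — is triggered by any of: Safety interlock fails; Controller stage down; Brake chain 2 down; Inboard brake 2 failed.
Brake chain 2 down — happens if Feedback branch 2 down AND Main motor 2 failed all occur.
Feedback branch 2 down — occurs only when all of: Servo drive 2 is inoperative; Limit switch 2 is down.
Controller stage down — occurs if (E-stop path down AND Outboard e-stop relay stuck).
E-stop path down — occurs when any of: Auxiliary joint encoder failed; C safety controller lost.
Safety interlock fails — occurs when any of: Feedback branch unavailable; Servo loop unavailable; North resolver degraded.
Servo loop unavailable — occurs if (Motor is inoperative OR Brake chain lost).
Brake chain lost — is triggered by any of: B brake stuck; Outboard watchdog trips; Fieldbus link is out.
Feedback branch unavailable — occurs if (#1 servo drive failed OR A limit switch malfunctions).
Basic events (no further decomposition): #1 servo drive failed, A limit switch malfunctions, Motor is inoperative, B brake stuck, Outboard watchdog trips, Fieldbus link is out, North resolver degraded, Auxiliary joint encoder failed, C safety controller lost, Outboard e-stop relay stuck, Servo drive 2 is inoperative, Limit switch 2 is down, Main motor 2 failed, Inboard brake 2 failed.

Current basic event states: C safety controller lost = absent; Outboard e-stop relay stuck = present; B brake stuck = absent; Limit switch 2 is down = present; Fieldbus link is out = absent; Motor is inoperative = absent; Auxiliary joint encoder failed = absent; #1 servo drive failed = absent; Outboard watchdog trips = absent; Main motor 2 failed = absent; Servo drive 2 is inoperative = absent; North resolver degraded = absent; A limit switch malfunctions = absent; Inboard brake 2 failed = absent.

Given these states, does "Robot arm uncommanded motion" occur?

Feedback branch unavailable [OR]: #1 servo drive failed=not, A limit switch malfunctions=not → no input occurs → does not occur.
Brake chain lost [OR]: B brake stuck=not, Outboard watchdog trips=not, Fieldbus link is out=not → no input occurs → does not occur.
Servo loop unavailable [OR]: Motor is inoperative=not, Brake chain lost=not → no input occurs → does not occur.
Safety interlock fails [OR]: Feedback branch unavailable=not, Servo loop unavailable=not, North resolver degraded=not → no input occurs → does not occur.
E-stop path down [OR]: Auxiliary joint encoder failed=not, C safety controller lost=not → no input occurs → does not occur.
Controller stage down [AND]: E-stop path down=not, Outboard e-stop relay stuck=occurs → not all inputs occur → does not occur.
Feedback branch 2 down [AND]: Servo drive 2 is inoperative=not, Limit switch 2 is down=occurs → not all inputs occur → does not occur.
Brake chain 2 down [AND]: Feedback branch 2 down=not, Main motor 2 failed=not → not all inputs occur → does not occur.
Robot arm uncommanded motion [OR]: Safety interlock fails=not, Controller stage down=not, Brake chain 2 down=not, Inboard brake 2 failed=not → no input occurs → does not occur.

No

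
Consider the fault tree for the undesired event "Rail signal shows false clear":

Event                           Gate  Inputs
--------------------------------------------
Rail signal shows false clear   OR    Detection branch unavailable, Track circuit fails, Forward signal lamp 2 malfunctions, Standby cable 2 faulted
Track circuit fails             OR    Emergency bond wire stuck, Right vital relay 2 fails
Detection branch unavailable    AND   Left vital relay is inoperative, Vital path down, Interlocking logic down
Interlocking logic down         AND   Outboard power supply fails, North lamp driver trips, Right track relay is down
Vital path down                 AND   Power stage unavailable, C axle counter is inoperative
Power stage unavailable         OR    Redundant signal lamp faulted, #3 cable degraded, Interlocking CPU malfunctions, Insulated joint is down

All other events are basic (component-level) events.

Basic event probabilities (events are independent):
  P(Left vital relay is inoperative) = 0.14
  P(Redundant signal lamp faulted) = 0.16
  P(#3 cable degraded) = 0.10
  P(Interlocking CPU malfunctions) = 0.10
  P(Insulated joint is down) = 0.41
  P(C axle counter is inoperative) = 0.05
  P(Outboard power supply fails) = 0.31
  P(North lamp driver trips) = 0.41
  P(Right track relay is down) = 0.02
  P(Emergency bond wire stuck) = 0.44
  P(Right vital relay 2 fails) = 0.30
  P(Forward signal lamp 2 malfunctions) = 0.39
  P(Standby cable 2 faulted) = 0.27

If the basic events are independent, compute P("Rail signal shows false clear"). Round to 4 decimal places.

0.8254

P(Power stage unavailable) [OR] = 1 − (1−0.16) × (1−0.10) × (1−0.10) × (1−0.41) = 0.598564
P(Vital path down) [AND] = 0.598564 × 0.05 = 0.029928
P(Interlocking logic down) [AND] = 0.31 × 0.41 × 0.02 = 0.002542
P(Detection branch unavailable) [AND] = 0.14 × 0.029928 × 0.002542 = 0.000011
P(Track circuit fails) [OR] = 1 − (1−0.44) × (1−0.30) = 0.608000
P(Rail signal shows false clear) [OR] = 1 − (1−0.000011) × (1−0.608000) × (1−0.39) × (1−0.27) = 0.825444
Rounded to 4 decimal places: P(Rail signal shows false clear) ≈ 0.8254.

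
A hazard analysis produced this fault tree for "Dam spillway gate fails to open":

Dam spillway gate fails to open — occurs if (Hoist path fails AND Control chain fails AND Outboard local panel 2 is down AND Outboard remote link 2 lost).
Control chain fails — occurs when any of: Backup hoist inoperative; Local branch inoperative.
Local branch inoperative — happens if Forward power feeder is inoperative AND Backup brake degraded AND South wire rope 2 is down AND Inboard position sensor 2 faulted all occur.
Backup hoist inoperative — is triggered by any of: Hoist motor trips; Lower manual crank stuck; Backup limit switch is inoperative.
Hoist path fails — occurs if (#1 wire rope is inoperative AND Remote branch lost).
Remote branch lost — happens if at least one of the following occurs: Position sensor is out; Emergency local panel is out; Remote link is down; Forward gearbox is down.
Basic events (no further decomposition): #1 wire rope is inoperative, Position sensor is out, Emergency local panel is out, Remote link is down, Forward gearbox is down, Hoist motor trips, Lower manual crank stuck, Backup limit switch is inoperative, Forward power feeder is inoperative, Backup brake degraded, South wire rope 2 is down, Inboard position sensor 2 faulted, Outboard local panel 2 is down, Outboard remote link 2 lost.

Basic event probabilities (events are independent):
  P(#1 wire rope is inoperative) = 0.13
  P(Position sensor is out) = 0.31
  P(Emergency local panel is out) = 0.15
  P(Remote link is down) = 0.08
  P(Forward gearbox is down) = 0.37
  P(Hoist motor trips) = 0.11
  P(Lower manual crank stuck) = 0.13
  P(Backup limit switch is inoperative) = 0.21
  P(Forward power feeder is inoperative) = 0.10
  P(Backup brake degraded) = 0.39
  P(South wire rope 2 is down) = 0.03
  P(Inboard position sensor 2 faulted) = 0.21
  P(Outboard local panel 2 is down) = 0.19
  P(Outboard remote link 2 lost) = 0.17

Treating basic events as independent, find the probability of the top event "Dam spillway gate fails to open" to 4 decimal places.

0.0011

P(Remote branch lost) [OR] = 1 − (1−0.31) × (1−0.15) × (1−0.08) × (1−0.37) = 0.660065
P(Hoist path fails) [AND] = 0.13 × 0.660065 = 0.085808
P(Backup hoist inoperative) [OR] = 1 − (1−0.11) × (1−0.13) × (1−0.21) = 0.388303
P(Local branch inoperative) [AND] = 0.10 × 0.39 × 0.03 × 0.21 = 0.000246
P(Control chain fails) [OR] = 1 − (1−0.388303) × (1−0.000246) = 0.388453
P(Dam spillway gate fails to open) [AND] = 0.085808 × 0.388453 × 0.19 × 0.17 = 0.001077
Rounded to 4 decimal places: P(Dam spillway gate fails to open) ≈ 0.0011.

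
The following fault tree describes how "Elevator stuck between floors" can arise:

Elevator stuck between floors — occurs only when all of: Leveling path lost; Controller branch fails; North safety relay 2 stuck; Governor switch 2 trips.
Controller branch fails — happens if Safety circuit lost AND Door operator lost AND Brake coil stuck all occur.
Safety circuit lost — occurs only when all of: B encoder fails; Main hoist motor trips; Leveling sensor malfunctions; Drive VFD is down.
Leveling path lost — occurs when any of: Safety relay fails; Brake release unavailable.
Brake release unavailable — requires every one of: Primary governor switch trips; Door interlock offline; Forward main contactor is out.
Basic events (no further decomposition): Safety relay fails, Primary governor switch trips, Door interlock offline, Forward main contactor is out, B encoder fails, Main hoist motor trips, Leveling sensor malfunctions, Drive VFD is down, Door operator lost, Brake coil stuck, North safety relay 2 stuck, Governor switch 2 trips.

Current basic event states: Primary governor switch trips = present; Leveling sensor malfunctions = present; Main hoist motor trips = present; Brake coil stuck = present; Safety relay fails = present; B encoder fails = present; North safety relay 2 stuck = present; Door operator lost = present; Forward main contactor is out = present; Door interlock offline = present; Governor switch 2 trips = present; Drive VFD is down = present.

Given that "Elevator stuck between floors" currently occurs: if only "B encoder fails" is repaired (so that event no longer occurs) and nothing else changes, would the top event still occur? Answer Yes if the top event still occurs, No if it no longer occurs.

Counterfactual: set "B encoder fails" to not occurred.
Brake release unavailable [AND]: Primary governor switch trips=occurs, Door interlock offline=occurs, Forward main contactor is out=occurs → all inputs occur → occurs.
Leveling path lost [OR]: Safety relay fails=occurs, Brake release unavailable=occurs → at least one input occurs → occurs.
Safety circuit lost [AND]: B encoder fails=not, Main hoist motor trips=occurs, Leveling sensor malfunctions=occurs, Drive VFD is down=occurs → not all inputs occur → does not occur.
Controller branch fails [AND]: Safety circuit lost=not, Door operator lost=occurs, Brake coil stuck=occurs → not all inputs occur → does not occur.
Elevator stuck between floors [AND]: Leveling path lost=occurs, Controller branch fails=not, North safety relay 2 stuck=occurs, Governor switch 2 trips=occurs → not all inputs occur → does not occur.

No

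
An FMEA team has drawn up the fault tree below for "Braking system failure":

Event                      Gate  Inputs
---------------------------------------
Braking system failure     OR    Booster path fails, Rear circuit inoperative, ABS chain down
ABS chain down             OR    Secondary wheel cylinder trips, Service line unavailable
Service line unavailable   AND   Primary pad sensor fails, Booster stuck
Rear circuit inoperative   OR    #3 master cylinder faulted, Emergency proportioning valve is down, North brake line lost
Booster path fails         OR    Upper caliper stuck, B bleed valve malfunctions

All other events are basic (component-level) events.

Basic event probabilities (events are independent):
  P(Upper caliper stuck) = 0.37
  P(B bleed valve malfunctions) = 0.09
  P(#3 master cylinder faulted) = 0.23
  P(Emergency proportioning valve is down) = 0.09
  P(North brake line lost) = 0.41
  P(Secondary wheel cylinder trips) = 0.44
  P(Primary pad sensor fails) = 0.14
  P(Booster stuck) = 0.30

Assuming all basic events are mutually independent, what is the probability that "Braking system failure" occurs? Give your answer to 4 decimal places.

0.8728

P(Booster path fails) [OR] = 1 − (1−0.37) × (1−0.09) = 0.426700
P(Rear circuit inoperative) [OR] = 1 − (1−0.23) × (1−0.09) × (1−0.41) = 0.586587
P(Service line unavailable) [AND] = 0.14 × 0.30 = 0.042000
P(ABS chain down) [OR] = 1 − (1−0.44) × (1−0.042000) = 0.463520
P(Braking system failure) [OR] = 1 − (1−0.426700) × (1−0.586587) × (1−0.463520) = 0.872849
Rounded to 4 decimal places: P(Braking system failure) ≈ 0.8728.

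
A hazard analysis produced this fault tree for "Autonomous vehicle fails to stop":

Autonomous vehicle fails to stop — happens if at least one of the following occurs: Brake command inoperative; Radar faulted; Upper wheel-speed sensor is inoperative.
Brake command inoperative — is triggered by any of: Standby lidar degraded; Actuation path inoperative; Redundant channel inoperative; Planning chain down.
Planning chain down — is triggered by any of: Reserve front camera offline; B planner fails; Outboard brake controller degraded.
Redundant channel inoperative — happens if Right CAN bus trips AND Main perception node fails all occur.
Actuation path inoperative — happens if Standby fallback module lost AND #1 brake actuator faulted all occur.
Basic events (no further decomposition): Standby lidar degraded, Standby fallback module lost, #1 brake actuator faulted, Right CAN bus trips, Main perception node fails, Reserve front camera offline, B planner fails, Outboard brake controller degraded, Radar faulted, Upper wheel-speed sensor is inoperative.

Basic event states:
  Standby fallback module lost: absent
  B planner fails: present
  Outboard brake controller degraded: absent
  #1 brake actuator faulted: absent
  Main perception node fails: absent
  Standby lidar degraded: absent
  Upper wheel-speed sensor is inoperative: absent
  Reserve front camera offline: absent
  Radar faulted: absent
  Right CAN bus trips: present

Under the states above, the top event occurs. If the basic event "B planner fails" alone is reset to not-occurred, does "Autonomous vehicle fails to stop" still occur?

Counterfactual: set "B planner fails" to not occurred.
Actuation path inoperative [AND]: Standby fallback module lost=not, #1 brake actuator faulted=not → not all inputs occur → does not occur.
Redundant channel inoperative [AND]: Right CAN bus trips=occurs, Main perception node fails=not → not all inputs occur → does not occur.
Planning chain down [OR]: Reserve front camera offline=not, B planner fails=not, Outboard brake controller degraded=not → no input occurs → does not occur.
Brake command inoperative [OR]: Standby lidar degraded=not, Actuation path inoperative=not, Redundant channel inoperative=not, Planning chain down=not → no input occurs → does not occur.
Autonomous vehicle fails to stop [OR]: Brake command inoperative=not, Radar faulted=not, Upper wheel-speed sensor is inoperative=not → no input occurs → does not occur.

No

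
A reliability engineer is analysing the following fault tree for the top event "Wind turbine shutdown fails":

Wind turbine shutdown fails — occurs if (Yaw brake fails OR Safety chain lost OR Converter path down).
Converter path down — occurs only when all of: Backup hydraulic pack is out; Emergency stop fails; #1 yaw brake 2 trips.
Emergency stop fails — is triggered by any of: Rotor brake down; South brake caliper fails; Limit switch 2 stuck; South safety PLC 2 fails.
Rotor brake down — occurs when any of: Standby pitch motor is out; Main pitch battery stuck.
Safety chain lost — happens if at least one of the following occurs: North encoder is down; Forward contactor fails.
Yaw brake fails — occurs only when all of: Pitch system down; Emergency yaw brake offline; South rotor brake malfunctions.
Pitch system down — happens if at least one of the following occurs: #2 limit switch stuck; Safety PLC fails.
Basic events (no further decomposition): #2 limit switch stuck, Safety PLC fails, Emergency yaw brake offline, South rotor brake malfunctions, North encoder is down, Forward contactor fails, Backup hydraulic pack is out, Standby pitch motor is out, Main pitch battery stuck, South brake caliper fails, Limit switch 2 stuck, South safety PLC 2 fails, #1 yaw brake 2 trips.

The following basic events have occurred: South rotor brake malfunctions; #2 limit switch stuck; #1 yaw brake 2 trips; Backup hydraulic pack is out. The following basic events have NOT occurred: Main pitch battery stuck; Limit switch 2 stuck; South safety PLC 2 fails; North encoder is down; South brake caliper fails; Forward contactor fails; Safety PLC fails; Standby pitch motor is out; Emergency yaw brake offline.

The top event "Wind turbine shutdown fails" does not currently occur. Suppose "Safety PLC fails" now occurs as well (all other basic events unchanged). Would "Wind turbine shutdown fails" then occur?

Counterfactual: set "Safety PLC fails" to occurred.
Pitch system down [OR]: #2 limit switch stuck=occurs, Safety PLC fails=occurs → at least one input occurs → occurs.
Yaw brake fails [AND]: Pitch system down=occurs, Emergency yaw brake offline=not, South rotor brake malfunctions=occurs → not all inputs occur → does not occur.
Safety chain lost [OR]: North encoder is down=not, Forward contactor fails=not → no input occurs → does not occur.
Rotor brake down [OR]: Standby pitch motor is out=not, Main pitch battery stuck=not → no input occurs → does not occur.
Emergency stop fails [OR]: Rotor brake down=not, South brake caliper fails=not, Limit switch 2 stuck=not, South safety PLC 2 fails=not → no input occurs → does not occur.
Converter path down [AND]: Backup hydraulic pack is out=occurs, Emergency stop fails=not, #1 yaw brake 2 trips=occurs → not all inputs occur → does not occur.
Wind turbine shutdown fails [OR]: Yaw brake fails=not, Safety chain lost=not, Converter path down=not → no input occurs → does not occur.

No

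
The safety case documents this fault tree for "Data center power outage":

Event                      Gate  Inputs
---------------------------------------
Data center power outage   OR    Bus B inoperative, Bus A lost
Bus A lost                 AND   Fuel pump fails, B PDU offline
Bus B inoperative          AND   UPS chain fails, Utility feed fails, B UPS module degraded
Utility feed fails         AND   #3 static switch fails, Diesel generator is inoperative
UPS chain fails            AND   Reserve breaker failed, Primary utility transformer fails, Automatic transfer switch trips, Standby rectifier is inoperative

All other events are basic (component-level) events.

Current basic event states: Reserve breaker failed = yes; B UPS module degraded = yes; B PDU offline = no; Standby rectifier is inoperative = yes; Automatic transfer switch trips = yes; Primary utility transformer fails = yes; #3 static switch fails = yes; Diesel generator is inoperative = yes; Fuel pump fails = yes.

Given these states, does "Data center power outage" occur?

Yes

UPS chain fails [AND]: Reserve breaker failed=occurs, Primary utility transformer fails=occurs, Automatic transfer switch trips=occurs, Standby rectifier is inoperative=occurs → all inputs occur → occurs.
Utility feed fails [AND]: #3 static switch fails=occurs, Diesel generator is inoperative=occurs → all inputs occur → occurs.
Bus B inoperative [AND]: UPS chain fails=occurs, Utility feed fails=occurs, B UPS module degraded=occurs → all inputs occur → occurs.
Bus A lost [AND]: Fuel pump fails=occurs, B PDU offline=not → not all inputs occur → does not occur.
Data center power outage [OR]: Bus B inoperative=occurs, Bus A lost=not → at least one input occurs → occurs.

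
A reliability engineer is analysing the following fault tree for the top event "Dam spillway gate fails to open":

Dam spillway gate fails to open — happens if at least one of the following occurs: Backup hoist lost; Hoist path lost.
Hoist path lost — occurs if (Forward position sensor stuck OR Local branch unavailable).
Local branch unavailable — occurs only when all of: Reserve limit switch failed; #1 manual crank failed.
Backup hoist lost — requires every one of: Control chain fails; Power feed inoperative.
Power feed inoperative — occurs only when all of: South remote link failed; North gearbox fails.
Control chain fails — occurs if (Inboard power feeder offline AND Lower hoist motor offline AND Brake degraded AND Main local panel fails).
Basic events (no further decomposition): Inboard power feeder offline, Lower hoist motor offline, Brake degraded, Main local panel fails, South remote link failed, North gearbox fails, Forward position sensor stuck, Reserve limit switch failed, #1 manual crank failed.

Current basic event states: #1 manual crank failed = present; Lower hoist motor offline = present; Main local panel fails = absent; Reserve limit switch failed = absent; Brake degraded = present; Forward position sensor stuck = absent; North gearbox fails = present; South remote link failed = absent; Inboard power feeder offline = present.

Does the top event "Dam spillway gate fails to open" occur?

Control chain fails [AND]: Inboard power feeder offline=occurs, Lower hoist motor offline=occurs, Brake degraded=occurs, Main local panel fails=not → not all inputs occur → does not occur.
Power feed inoperative [AND]: South remote link failed=not, North gearbox fails=occurs → not all inputs occur → does not occur.
Backup hoist lost [AND]: Control chain fails=not, Power feed inoperative=not → not all inputs occur → does not occur.
Local branch unavailable [AND]: Reserve limit switch failed=not, #1 manual crank failed=occurs → not all inputs occur → does not occur.
Hoist path lost [OR]: Forward position sensor stuck=not, Local branch unavailable=not → no input occurs → does not occur.
Dam spillway gate fails to open [OR]: Backup hoist lost=not, Hoist path lost=not → no input occurs → does not occur.

No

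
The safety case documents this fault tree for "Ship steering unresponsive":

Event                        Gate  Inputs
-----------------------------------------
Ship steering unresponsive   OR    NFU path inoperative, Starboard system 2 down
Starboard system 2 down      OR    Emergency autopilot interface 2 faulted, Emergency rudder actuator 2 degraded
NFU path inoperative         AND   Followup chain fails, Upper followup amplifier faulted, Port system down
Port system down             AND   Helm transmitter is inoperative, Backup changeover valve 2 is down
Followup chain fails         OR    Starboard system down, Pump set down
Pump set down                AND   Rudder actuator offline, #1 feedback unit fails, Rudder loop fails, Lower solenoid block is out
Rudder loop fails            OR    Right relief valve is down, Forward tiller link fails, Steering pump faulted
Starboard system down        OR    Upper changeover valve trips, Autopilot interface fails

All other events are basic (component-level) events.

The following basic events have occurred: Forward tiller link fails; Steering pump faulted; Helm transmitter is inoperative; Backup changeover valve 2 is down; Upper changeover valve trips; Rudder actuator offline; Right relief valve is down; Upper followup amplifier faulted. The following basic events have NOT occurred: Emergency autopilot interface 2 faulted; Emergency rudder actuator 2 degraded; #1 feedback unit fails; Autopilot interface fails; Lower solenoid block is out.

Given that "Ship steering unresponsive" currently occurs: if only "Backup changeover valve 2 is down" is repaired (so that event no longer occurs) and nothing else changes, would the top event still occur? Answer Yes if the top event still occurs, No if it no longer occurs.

No

Counterfactual: set "Backup changeover valve 2 is down" to not occurred.
Starboard system down [OR]: Upper changeover valve trips=occurs, Autopilot interface fails=not → at least one input occurs → occurs.
Rudder loop fails [OR]: Right relief valve is down=occurs, Forward tiller link fails=occurs, Steering pump faulted=occurs → at least one input occurs → occurs.
Pump set down [AND]: Rudder actuator offline=occurs, #1 feedback unit fails=not, Rudder loop fails=occurs, Lower solenoid block is out=not → not all inputs occur → does not occur.
Followup chain fails [OR]: Starboard system down=occurs, Pump set down=not → at least one input occurs → occurs.
Port system down [AND]: Helm transmitter is inoperative=occurs, Backup changeover valve 2 is down=not → not all inputs occur → does not occur.
NFU path inoperative [AND]: Followup chain fails=occurs, Upper followup amplifier faulted=occurs, Port system down=not → not all inputs occur → does not occur.
Starboard system 2 down [OR]: Emergency autopilot interface 2 faulted=not, Emergency rudder actuator 2 degraded=not → no input occurs → does not occur.
Ship steering unresponsive [OR]: NFU path inoperative=not, Starboard system 2 down=not → no input occurs → does not occur.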